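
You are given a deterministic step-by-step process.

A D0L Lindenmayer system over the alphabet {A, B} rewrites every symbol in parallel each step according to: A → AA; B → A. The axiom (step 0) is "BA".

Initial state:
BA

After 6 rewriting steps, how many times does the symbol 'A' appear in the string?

96

step 0: BA
step 1: AAA
step 2: AAAAAA
step 3: AAAAAAAAAAAA
step 4: AAAAAAAAAAAAAAAAAAAAAAAA
step 5: AAAAAAAAAAAAAAAAAAAAAAAAAAAAAAAAAAAAAAAAAAAAAAAA
step 6: AAAAAAAAAAAAAAAAAAAAAAAAAAAAAAAAAAAAAAAAAAAAAAAAAAAAAAAAAAAAAAAAAAAAAAAAAAAAAAAAAAAAAAAAAAAAAAAA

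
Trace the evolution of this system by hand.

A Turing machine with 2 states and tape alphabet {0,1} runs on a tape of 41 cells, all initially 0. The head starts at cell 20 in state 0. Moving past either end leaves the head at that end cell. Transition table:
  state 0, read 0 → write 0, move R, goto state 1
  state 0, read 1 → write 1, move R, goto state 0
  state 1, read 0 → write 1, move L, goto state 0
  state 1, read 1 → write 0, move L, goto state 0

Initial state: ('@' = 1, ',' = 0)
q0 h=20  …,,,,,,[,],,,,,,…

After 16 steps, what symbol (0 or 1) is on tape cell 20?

0) q0 h=20  …,,,,,,[,],,,,,,…
1) q1 h=21  …,,,,,,[,],,,,,,…
2) q0 h=20  …,,,,,,[,]@,,,,,…
3) q1 h=21  …,,,,,,[@],,,,,,…
4) q0 h=20  …,,,,,,[,],,,,,,…
5) q1 h=21  …,,,,,,[,],,,,,,…
6) q0 h=20  …,,,,,,[,]@,,,,,…
7) q1 h=21  …,,,,,,[@],,,,,,…
8) q0 h=20  …,,,,,,[,],,,,,,…
9) q1 h=21  …,,,,,,[,],,,,,,…
10) q0 h=20  …,,,,,,[,]@,,,,,…
11) q1 h=21  …,,,,,,[@],,,,,,…
12) q0 h=20  …,,,,,,[,],,,,,,…
13) q1 h=21  …,,,,,,[,],,,,,,…
14) q0 h=20  …,,,,,,[,]@,,,,,…
15) q1 h=21  …,,,,,,[@],,,,,,…
16) q0 h=20  …,,,,,,[,],,,,,,…

0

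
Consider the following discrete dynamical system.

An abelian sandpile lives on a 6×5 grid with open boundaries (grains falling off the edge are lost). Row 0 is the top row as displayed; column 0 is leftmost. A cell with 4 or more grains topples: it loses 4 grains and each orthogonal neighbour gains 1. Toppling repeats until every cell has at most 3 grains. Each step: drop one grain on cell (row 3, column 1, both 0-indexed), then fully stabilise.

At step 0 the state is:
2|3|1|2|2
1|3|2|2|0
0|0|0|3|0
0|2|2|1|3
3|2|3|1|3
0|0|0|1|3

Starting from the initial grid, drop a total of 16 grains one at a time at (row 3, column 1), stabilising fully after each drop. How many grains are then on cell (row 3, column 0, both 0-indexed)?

0) 2|3|1|2|2
1|3|2|2|0
0|0|0|3|0
0|2|2|1|3
3|2|3|1|3
0|0|0|1|3
1) 2|3|1|2|2
1|3|2|2|0
0|0|0|3|0
0|3|2|1|3
3|2|3|1|3
0|0|0|1|3
2) 2|3|1|2|2
1|3|2|2|0
0|1|0|3|0
1|0|3|1|3
3|3|3|1|3
0|0|0|1|3
3) 2|3|1|2|2
1|3|2|2|0
0|1|0|3|0
1|1|3|1|3
3|3|3|1|3
0|0|0|1|3
4) 2|3|1|2|2
1|3|2|2|0
0|1|0|3|0
1|2|3|1|3
3|3|3|1|3
0|0|0|1|3
5) 2|3|1|2|2
1|3|2|2|0
0|1|0|3|0
1|3|3|1|3
3|3|3|1|3
0|0|0|1|3
6) 2|3|1|2|2
1|3|2|2|0
0|2|1|3|0
3|2|1|2|3
0|2|1|2|3
1|1|1|1|3
7) 2|3|1|2|2
1|3|2|2|0
0|2|1|3|0
3|3|1|2|3
0|2|1|2|3
1|1|1|1|3
8) 2|3|1|2|2
1|3|2|2|0
1|3|1|3|0
0|1|2|2|3
1|3|1|2|3
1|1|1|1|3
9) 2|3|1|2|2
1|3|2|2|0
1|3|1|3|0
0|2|2|2|3
1|3|1|2|3
1|1|1|1|3
10) 2|3|1|2|2
1|3|2|2|0
1|3|1|3|0
0|3|2|2|3
1|3|1|2|3
1|1|1|1|3
11) 3|0|2|2|2
2|1|3|2|0
2|1|2|3|0
1|2|3|2|3
2|0|2|2|3
1|2|1|1|3
12) 3|0|2|2|2
2|1|3|2|0
2|1|2|3|0
1|3|3|2|3
2|0|2|2|3
1|2|1|1|3
13) 3|0|2|2|2
2|1|3|2|0
2|2|3|3|0
2|1|0|3|3
2|1|3|2|3
1|2|1|1|3
14) 3|0|2|2|2
2|1|3|2|0
2|2|3|3|0
2|2|0|3|3
2|1|3|2|3
1|2|1|1|3
15) 3|0|2|2|2
2|1|3|2|0
2|2|3|3|0
2|3|0|3|3
2|1|3|2|3
1|2|1|1|3
16) 3|0|2|2|2
2|1|3|2|0
2|3|3|3|0
3|0|1|3|3
2|2|3|2|3
1|2|1|1|3

3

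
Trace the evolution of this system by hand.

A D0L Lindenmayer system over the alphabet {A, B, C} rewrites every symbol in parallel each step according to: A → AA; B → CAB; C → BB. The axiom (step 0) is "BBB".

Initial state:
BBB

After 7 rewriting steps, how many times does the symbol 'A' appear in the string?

939

gen 0: BBB
gen 1: CABCABCAB
gen 2: BBAACABBBAACABBBAACAB
gen 3: CABCABAAAABBAACABCABCABAAAABBAACABCABCABAAAABBAACAB
gen 4: BBAACABBBAACABAAAAAAAACABCABAAAABBAACABBBAACABBBAACABAAAAAAAACABCABAAAABBAACABBBAACABBBAACABAAAAAAAACABCABAAAABBAACAB
gen 5: CABCABAAAABBAACABCABCABAAAABBAACABAAAAAAAAAAAAAAAABBAACABB…CABAAAAAAAAAAAAAAAABBAACABBBAACABAAAAAAAACABCABAAAABBAACAB  (len 267)
gen 6: BBAACABBBAACABAAAAAAAACABCABAAAABBAACABBBAACABBBAACABAAAAA…CABAAAAAAAAAAAAAAAABBAACABBBAACABAAAAAAAACABCABAAAABBAACAB  (len 597)
gen 7: CABCABAAAABBAACABCABCABAAAABBAACABAAAAAAAAAAAAAAAABBAACABB…CABAAAAAAAAAAAAAAAABBAACABBBAACABAAAAAAAACABCABAAAABBAACAB  (len 1323)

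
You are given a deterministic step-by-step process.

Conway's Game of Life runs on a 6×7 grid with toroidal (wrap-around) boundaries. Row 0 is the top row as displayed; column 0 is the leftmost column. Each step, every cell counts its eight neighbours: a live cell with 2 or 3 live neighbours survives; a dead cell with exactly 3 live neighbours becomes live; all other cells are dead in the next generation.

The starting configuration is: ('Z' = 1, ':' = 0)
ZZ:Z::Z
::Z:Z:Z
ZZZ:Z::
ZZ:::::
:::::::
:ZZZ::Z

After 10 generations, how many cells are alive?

14

step 0: ZZ:Z::Z
::Z:Z:Z
ZZZ:Z::
ZZ:::::
:::::::
:ZZZ::Z
step 1: ::::Z:Z
::::Z:Z
::Z::ZZ
Z:Z::::
:::::::
:Z:Z::Z
step 2: :::ZZ:Z
Z::ZZ:Z
ZZ:Z:ZZ
:Z::::Z
ZZZ::::
Z::::Z:
step 3: :::Z:::
:Z:::::
:Z:Z:::
:::::Z:
::Z::::
Z:ZZZZ:
step 4: :Z:Z:::
:::::::
::Z::::
::Z::::
:ZZ::ZZ
:ZZ:Z::
step 5: :Z:Z:::
::Z::::
:::::::
::ZZ:::
Z::::Z:
::::ZZ:
step 6: ::ZZZ::
::Z::::
::ZZ:::
:::::::
:::Z:ZZ
::::ZZZ
step 7: ::Z:Z::
:Z::Z::
::ZZ:::
::ZZZ::
::::::Z
::Z:::Z
step 8: :ZZ::Z:
:Z::Z::
:Z:::::
::Z:Z::
::Z::Z:
:::Z:Z:
step 9: :ZZZ:Z:
ZZ:::::
:ZZZ:::
:ZZZ:::
::Z::Z:
:Z:Z:ZZ
step 10: :::Z:Z:
Z:::Z::
:::Z:::
::::Z::
Z::::ZZ
ZZ:Z:ZZ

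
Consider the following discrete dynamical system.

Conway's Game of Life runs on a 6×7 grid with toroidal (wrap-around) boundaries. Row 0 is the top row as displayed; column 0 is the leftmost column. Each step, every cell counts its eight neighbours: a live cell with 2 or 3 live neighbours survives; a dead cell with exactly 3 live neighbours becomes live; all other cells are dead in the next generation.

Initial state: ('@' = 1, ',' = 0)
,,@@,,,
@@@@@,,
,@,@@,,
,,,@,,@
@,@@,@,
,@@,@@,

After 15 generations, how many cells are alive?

gen 0: ,,@@,,,
@@@@@,,
,@,@@,,
,,,@,,@
@,@@,@,
,@@,@@,
gen 1: @,,,,@,
@,,,,,,
,@,,,@,
@@,,,@@
@,,,,@,
,,,,,@@
gen 2: @,,,,@,
@@,,,,,
,@,,,@,
,@,,@@,
,@,,@,,
@,,,@@,
gen 3: @,,,@@,
@@,,,,,
,@@,@@@
@@@,@@,
@@,@,,@
@@,,@@,
gen 4: ,,,,@@,
,,@@,,,
,,,,@,,
,,,,,,,
,,,@,,,
,,@@,,,
gen 5: ,,,,@,,
,,,@,@,
,,,@,,,
,,,,,,,
,,@@,,,
,,@@,,,
gen 6: ,,@,@,,
,,,@,,,
,,,,@,,
,,@@,,,
,,@@,,,
,,@,@,,
gen 7: ,,@,@,,
,,,@@,,
,,@,@,,
,,@,@,,
,@,,@,,
,@@,@,,
gen 8: ,@@,@@,
,,@,@@,
,,@,@@,
,@@,@@,
,@,,@@,
,@@,@@,
gen 9: ,,,,,,@
,,@,,,@
,,@,,,@
,@@,,,@
@,,,,,@
@,,,,,@
gen 10: ,,,,,@@
@,,,,@@
,,@@,@@
,@@,,@@
,,,,,@,
,,,,,@,
gen 11: @,,,@,,
@,,,,,,
,,@@,,,
@@@@,,,
,,,,@@,
,,,,@@,
gen 12: ,,,,@@@
,@,@,,,
@,,@,,,
,@,,,,,
,@@,,@@
,,,@,,@
gen 13: @,@@@@@
@,@@,@@
@@,,,,,
,@,,,,@
,@@,,@@
,,@@,,,
gen 14: @,,,,,,
,,,,,,,
,,,,,@,
,,,,,@@
,@,@,@@
,,,,,,,
gen 15: ,,,,,,,
,,,,,,,
,,,,,@@
@,,,,,,
@,,,@@@
@,,,,,@

9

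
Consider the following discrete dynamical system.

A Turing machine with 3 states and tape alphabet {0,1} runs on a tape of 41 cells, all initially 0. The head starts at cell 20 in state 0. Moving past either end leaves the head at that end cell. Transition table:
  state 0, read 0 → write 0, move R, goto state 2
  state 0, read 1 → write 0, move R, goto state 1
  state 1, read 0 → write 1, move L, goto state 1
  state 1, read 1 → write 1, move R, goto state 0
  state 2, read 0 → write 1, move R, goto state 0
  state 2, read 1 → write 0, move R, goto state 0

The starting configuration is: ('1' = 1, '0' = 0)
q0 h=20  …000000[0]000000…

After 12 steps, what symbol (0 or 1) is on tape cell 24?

0

0) q0 h=20  …000000[0]000000…
1) q2 h=21  …000000[0]000000…
2) q0 h=22  …000001[0]000000…
3) q2 h=23  …000010[0]000000…
4) q0 h=24  …000101[0]000000…
5) q2 h=25  …001010[0]000000…
6) q0 h=26  …010101[0]000000…
7) q2 h=27  …101010[0]000000…
8) q0 h=28  …010101[0]000000…
9) q2 h=29  …101010[0]000000…
10) q0 h=30  …010101[0]000000…
11) q2 h=31  …101010[0]000000…
12) q0 h=32  …010101[0]000000…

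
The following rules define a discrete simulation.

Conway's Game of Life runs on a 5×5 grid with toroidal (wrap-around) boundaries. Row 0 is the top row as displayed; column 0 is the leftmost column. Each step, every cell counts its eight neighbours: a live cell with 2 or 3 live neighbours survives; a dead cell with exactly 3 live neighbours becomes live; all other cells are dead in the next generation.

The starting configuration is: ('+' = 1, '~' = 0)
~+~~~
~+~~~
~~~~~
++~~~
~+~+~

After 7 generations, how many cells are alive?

0) ~+~~~
~+~~~
~~~~~
++~~~
~+~+~
1) ++~~~
~~~~~
++~~~
+++~~
~+~~~
2) ++~~~
~~~~~
+~+~~
~~+~~
~~~~~
3) ~~~~~
+~~~~
~+~~~
~+~~~
~+~~~
4) ~~~~~
~~~~~
++~~~
+++~~
~~~~~
5) ~~~~~
~~~~~
+~+~~
+~+~~
~+~~~
6) ~~~~~
~~~~~
~~~~~
+~+~~
~+~~~
7) ~~~~~
~~~~~
~~~~~
~+~~~
~+~~~

2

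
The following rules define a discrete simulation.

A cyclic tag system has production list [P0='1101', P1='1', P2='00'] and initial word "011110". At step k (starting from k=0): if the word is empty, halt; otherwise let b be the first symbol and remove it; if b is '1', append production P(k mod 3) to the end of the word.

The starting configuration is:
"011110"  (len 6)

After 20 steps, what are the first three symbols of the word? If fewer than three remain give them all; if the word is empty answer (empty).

k=0  "011110"  (len 6)
k=1  "11110"  (len 5)
k=2  "11101"  (len 5)
k=3  "110100"  (len 6)
k=4  "101001101"  (len 9)
k=5  "010011011"  (len 9)
k=6  "10011011"  (len 8)
k=7  "00110111101"  (len 11)
k=8  "0110111101"  (len 10)
k=9  "110111101"  (len 9)
k=10  "101111011101"  (len 12)
k=11  "011110111011"  (len 12)
k=12  "11110111011"  (len 11)
k=13  "11101110111101"  (len 14)
k=14  "11011101111011"  (len 14)
k=15  "101110111101100"  (len 15)
k=16  "011101111011001101"  (len 18)
k=17  "11101111011001101"  (len 17)
k=18  "110111101100110100"  (len 18)
k=19  "101111011001101001101"  (len 21)
k=20  "011110110011010011011"  (len 21)

011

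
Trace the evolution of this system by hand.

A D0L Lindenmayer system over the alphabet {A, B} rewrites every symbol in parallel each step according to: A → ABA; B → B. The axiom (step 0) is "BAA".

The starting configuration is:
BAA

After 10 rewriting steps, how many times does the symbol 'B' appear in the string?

gen 0: BAA
gen 1: BABAABA
gen 2: BABABABAABABABA
gen 3: BABABABABABABABAABABABABABABABA
gen 4: BABABABABABABABABABABABABABABABAABABABABABABABABABABABABABABABA
gen 5: BABABABABABABABABABABABABABABABABABABABABABABABABABABABABA…BABABABABABABABABABABABABABABABABABABABABABABABABABABABABA  (len 127)
gen 6: BABABABABABABABABABABABABABABABABABABABABABABABABABABABABA…BABABABABABABABABABABABABABABABABABABABABABABABABABABABABA  (len 255)
gen 7: BABABABABABABABABABABABABABABABABABABABABABABABABABABABABA…BABABABABABABABABABABABABABABABABABABABABABABABABABABABABA  (len 511)
gen 8: BABABABABABABABABABABABABABABABABABABABABABABABABABABABABA…BABABABABABABABABABABABABABABABABABABABABABABABABABABABABA  (len 1023)
gen 9: BABABABABABABABABABABABABABABABABABABABABABABABABABABABABA…BABABABABABABABABABABABABABABABABABABABABABABABABABABABABA  (len 2047)
gen 10: BABABABABABABABABABABABABABABABABABABABABABABABABABABABABA…BABABABABABABABABABABABABABABABABABABABABABABABABABABABABA  (len 4095)

2047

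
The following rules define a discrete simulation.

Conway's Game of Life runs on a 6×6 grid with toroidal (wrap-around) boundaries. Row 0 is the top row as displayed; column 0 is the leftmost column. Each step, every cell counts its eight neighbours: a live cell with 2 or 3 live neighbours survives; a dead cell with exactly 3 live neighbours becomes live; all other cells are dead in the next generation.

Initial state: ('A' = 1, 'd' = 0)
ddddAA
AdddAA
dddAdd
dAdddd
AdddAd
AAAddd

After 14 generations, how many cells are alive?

4

t=0: ddddAA
AdddAA
dddAdd
dAdddd
AdddAd
AAAddd
t=1: dddAAd
AddAdd
AdddAA
dddddd
AdAddA
AAdAAd
t=2: AAdddd
AddAdd
AdddAA
dAddAd
AdAAAA
AAdddd
t=3: ddAddA
ddddAd
AAdAAd
dAAddd
ddAAAd
dddAAd
t=4: dddddA
AAAdAd
AAdAAA
AddddA
dAddAd
dddddA
t=5: dAddAA
ddAddd
dddAdd
ddAAdd
ddddAd
AdddAA
t=6: dAdAAd
ddAAAd
dddAdd
ddAAAd
ddddAd
AddAdd
t=7: dAdddA
dddddd
dddddd
ddAdAd
ddAdAA
ddAAdA
t=8: AdAdAd
dddddd
dddddd
ddddAA
dAAddA
dAAAdA
t=9: AdAdAA
dddddd
dddddd
AdddAA
dAdddA
dddddA
t=10: AdddAA
dddddA
dddddA
AdddAA
dddddd
dAdddd
t=11: AdddAA
dddddd
dddddd
AdddAA
AddddA
AddddA
t=12: AdddAd
dddddA
dddddA
AdddAd
dAdddd
dAdddd
t=13: AddddA
AdddAA
AdddAA
AddddA
AAdddd
AAdddd
t=14: ddddAd
dAdddd
dAdddd
ddddAd
dddddd
dddddd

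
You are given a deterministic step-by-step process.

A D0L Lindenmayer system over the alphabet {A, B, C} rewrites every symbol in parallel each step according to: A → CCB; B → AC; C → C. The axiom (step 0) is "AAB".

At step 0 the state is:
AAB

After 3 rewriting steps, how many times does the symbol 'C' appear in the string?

14

k=0  AAB
k=1  CCBCCBAC
k=2  CCACCCACCCBC
k=3  CCCCBCCCCCBCCCACC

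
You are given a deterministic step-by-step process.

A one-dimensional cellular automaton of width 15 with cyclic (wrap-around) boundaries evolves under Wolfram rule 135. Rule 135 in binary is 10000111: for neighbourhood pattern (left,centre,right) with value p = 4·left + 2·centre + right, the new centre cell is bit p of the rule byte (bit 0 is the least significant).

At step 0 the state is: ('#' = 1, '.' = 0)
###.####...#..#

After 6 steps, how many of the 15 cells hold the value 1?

k=0  ###.####...#..#
k=1  ##...##..###.#.
k=2  ...##...#.#..#.
k=3  ###...###.#.##.
k=4  .#..##.#..#....
k=5  ##.#...#.##.###
k=6  #..#.###.....##

7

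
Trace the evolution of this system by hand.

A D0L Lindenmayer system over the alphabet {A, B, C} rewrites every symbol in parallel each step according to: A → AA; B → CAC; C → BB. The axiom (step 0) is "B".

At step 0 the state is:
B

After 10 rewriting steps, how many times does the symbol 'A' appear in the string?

2560

k=0  B
k=1  CAC
k=2  BBAABB
k=3  CACCACAAAACACCAC
k=4  BBAABBBBAABBAAAAAAAABBAABBBBAABB
k=5  CACCACAAAACACCACCACCACAAAACACCACAAAAAAAAAAAAAAAACACCACAAAACACCACCACCACAAAACACCAC
k=6  BBAABBBBAABBAAAAAAAABBAABBBBAABBBBAABBBBAABBAAAAAAAABBAABB…BBAABBAAAAAAAABBAABBBBAABBBBAABBBBAABBAAAAAAAABBAABBBBAABB  (len 160)
k=7  CACCACAAAACACCACCACCACAAAACACCACAAAAAAAAAAAAAAAACACCACAAAA…AAAACACCACAAAAAAAAAAAAAAAACACCACAAAACACCACCACCACAAAACACCAC  (len 384)
k=8  BBAABBBBAABBAAAAAAAABBAABBBBAABBBBAABBBBAABBAAAAAAAABBAABB…BBAABBAAAAAAAABBAABBBBAABBBBAABBBBAABBAAAAAAAABBAABBBBAABB  (len 768)
k=9  CACCACAAAACACCACCACCACAAAACACCACAAAAAAAAAAAAAAAACACCACAAAA…AAAACACCACAAAAAAAAAAAAAAAACACCACAAAACACCACCACCACAAAACACCAC  (len 1792)
k=10  BBAABBBBAABBAAAAAAAABBAABBBBAABBBBAABBBBAABBAAAAAAAABBAABB…BBAABBAAAAAAAABBAABBBBAABBBBAABBBBAABBAAAAAAAABBAABBBBAABB  (len 3584)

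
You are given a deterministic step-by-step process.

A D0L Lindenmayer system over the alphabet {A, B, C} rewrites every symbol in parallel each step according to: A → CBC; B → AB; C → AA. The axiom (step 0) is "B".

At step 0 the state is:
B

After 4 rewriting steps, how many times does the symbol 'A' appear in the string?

k=0  B
k=1  AB
k=2  CBCAB
k=3  AAABAACBCAB
k=4  CBCCBCCBCABCBCCBCAAABAACBCAB

7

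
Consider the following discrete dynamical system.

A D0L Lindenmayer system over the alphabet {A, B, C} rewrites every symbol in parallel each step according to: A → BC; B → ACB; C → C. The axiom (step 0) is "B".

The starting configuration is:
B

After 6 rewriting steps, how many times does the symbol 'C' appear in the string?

32

k=0  B
k=1  ACB
k=2  BCCACB
k=3  ACBCCBCCACB
k=4  BCCACBCCACBCCBCCACB
k=5  ACBCCBCCACBCCBCCACBCCACBCCBCCACB
k=6  BCCACBCCACBCCBCCACBCCACBCCBCCACBCCBCCACBCCACBCCBCCACB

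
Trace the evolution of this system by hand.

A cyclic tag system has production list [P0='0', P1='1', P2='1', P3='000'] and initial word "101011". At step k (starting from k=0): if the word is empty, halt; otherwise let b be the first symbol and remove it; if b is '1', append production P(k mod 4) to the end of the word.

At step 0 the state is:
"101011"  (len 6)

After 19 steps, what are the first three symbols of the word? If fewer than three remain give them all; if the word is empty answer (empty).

0) "101011"  (len 6)
1) "010110"  (len 6)
2) "10110"  (len 5)
3) "01101"  (len 5)
4) "1101"  (len 4)
5) "1010"  (len 4)
6) "0101"  (len 4)
7) "101"  (len 3)
8) "01000"  (len 5)
9) "1000"  (len 4)
10) "0001"  (len 4)
11) "001"  (len 3)
12) "01"  (len 2)
13) "1"  (len 1)
14) "1"  (len 1)
15) "1"  (len 1)
16) "000"  (len 3)
17) "00"  (len 2)
18) "0"  (len 1)
19) (halted — word empty)

(empty)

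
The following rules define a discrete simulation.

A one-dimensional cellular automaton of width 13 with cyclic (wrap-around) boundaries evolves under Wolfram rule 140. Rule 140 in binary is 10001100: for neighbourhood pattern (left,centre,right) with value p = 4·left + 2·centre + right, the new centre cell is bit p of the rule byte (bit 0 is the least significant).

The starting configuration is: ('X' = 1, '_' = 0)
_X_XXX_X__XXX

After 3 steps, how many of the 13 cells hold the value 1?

4

[0] _X_XXX_X__XXX
[1] _X_XX__X__XX_
[2] _X_X___X__X__
[3] _X_X___X__X__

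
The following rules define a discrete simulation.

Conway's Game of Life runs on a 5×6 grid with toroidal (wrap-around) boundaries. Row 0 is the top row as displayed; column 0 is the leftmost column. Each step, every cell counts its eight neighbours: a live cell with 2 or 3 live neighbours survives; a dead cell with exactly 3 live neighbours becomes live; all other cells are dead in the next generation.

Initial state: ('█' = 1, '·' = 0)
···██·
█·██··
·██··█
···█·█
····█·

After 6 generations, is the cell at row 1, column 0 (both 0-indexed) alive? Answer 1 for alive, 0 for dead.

0

t=0: ···██·
█·██··
·██··█
···█·█
····█·
t=1: ··█·██
█····█
·█···█
█·██·█
·····█
t=2: ····█·
·█····
·██···
·██··█
·██···
t=3: ·██···
·██···
······
···█··
████··
t=4: ······
·██···
··█···
·█·█··
█··█··
t=5: ·██···
·██···
···█··
·█·█··
··█···
t=6: ···█··
·█·█··
·█·█··
···█··
···█··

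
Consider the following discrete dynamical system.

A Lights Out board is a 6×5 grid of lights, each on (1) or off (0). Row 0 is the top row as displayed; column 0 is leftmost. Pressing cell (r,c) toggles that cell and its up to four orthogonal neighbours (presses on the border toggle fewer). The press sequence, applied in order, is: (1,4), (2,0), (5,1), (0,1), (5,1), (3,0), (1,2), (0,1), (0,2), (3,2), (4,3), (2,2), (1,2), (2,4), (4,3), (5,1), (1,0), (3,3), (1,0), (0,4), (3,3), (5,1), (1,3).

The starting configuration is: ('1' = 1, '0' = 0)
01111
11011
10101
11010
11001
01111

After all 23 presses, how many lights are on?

19

0) 01111
11011
10101
11010
11001
01111
1) 01110
11000
10100
11010
11001
01111
2) 01110
01000
01100
01010
11001
01111
3) 01110
01000
01100
01010
10001
10011
4) 10010
00000
01100
01010
10001
10011
5) 10010
00000
01100
01010
11001
01111
6) 10010
00000
11100
10010
01001
01111
7) 10110
01110
11000
10010
01001
01111
8) 01010
00110
11000
10010
01001
01111
9) 00100
00010
11000
10010
01001
01111
10) 00100
00010
11100
11100
01101
01111
11) 00100
00010
11100
11110
01010
01101
12) 00100
00110
10010
11010
01010
01101
13) 00000
01000
10110
11010
01010
01101
14) 00000
01001
10101
11011
01010
01101
15) 00000
01001
10101
11001
01101
01111
16) 00000
01001
10101
11001
00101
10011
17) 10000
10001
00101
11001
00101
10011
18) 10000
10001
00111
11110
00111
10011
19) 00000
01001
10111
11110
00111
10011
20) 00011
01000
10111
11110
00111
10011
21) 00011
01000
10101
11001
00101
10011
22) 00011
01000
10101
11001
01101
01111
23) 00001
01111
10111
11001
01101
01111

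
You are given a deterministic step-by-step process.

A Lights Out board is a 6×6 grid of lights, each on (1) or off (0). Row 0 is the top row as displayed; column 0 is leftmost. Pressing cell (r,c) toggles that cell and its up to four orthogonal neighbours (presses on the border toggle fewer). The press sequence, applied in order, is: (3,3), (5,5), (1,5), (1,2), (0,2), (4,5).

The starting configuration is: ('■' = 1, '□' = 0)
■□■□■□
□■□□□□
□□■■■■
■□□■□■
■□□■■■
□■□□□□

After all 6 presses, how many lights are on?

17

t=0: ■□■□■□
□■□□□□
□□■■■■
■□□■□■
■□□■■■
□■□□□□
t=1: ■□■□■□
□■□□□□
□□■□■■
■□■□■■
■□□□■■
□■□□□□
t=2: ■□■□■□
□■□□□□
□□■□■■
■□■□■■
■□□□■□
□■□□■■
t=3: ■□■□■■
□■□□■■
□□■□■□
■□■□■■
■□□□■□
□■□□■■
t=4: ■□□□■■
□□■■■■
□□□□■□
■□■□■■
■□□□■□
□■□□■■
t=5: ■■■■■■
□□□■■■
□□□□■□
■□■□■■
■□□□■□
□■□□■■
t=6: ■■■■■■
□□□■■■
□□□□■□
■□■□■□
■□□□□■
□■□□■□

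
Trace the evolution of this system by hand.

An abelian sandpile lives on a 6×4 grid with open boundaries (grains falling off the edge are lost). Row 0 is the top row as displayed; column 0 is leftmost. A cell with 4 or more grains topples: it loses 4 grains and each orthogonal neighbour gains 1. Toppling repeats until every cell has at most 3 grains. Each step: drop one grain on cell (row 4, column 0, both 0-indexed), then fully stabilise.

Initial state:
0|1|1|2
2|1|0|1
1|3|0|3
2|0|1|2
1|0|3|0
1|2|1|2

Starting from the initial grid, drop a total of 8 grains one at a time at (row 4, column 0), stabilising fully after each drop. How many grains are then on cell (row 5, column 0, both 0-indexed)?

[0] 0|1|1|2
2|1|0|1
1|3|0|3
2|0|1|2
1|0|3|0
1|2|1|2
[1] 0|1|1|2
2|1|0|1
1|3|0|3
2|0|1|2
2|0|3|0
1|2|1|2
[2] 0|1|1|2
2|1|0|1
1|3|0|3
2|0|1|2
3|0|3|0
1|2|1|2
[3] 0|1|1|2
2|1|0|1
1|3|0|3
3|0|1|2
0|1|3|0
2|2|1|2
[4] 0|1|1|2
2|1|0|1
1|3|0|3
3|0|1|2
1|1|3|0
2|2|1|2
[5] 0|1|1|2
2|1|0|1
1|3|0|3
3|0|1|2
2|1|3|0
2|2|1|2
[6] 0|1|1|2
2|1|0|1
1|3|0|3
3|0|1|2
3|1|3|0
2|2|1|2
[7] 0|1|1|2
2|1|0|1
2|3|0|3
0|1|1|2
1|2|3|0
3|2|1|2
[8] 0|1|1|2
2|1|0|1
2|3|0|3
0|1|1|2
2|2|3|0
3|2|1|2

3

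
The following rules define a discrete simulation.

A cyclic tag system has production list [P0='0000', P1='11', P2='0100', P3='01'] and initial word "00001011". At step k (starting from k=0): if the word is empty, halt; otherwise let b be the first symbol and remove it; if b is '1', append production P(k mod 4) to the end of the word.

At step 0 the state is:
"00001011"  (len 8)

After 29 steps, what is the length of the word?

gen 0: "00001011"  (len 8)
gen 1: "0001011"  (len 7)
gen 2: "001011"  (len 6)
gen 3: "01011"  (len 5)
gen 4: "1011"  (len 4)
gen 5: "0110000"  (len 7)
gen 6: "110000"  (len 6)
gen 7: "100000100"  (len 9)
gen 8: "0000010001"  (len 10)
gen 9: "000010001"  (len 9)
gen 10: "00010001"  (len 8)
gen 11: "0010001"  (len 7)
gen 12: "010001"  (len 6)
gen 13: "10001"  (len 5)
gen 14: "000111"  (len 6)
gen 15: "00111"  (len 5)
gen 16: "0111"  (len 4)
gen 17: "111"  (len 3)
gen 18: "1111"  (len 4)
gen 19: "1110100"  (len 7)
gen 20: "11010001"  (len 8)
gen 21: "10100010000"  (len 11)
gen 22: "010001000011"  (len 12)
gen 23: "10001000011"  (len 11)
gen 24: "000100001101"  (len 12)
gen 25: "00100001101"  (len 11)
gen 26: "0100001101"  (len 10)
gen 27: "100001101"  (len 9)
gen 28: "0000110101"  (len 10)
gen 29: "000110101"  (len 9)

9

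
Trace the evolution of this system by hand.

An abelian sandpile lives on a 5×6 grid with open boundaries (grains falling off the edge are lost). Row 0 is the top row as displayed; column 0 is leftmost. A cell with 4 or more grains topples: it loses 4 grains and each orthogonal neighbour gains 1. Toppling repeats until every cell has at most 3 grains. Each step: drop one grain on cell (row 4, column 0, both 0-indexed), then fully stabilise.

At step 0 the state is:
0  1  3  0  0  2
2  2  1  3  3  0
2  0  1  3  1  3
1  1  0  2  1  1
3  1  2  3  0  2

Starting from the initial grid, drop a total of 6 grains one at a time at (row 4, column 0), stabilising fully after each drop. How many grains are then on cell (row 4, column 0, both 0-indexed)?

0) 0  1  3  0  0  2
2  2  1  3  3  0
2  0  1  3  1  3
1  1  0  2  1  1
3  1  2  3  0  2
1) 0  1  3  0  0  2
2  2  1  3  3  0
2  0  1  3  1  3
2  1  0  2  1  1
0  2  2  3  0  2
2) 0  1  3  0  0  2
2  2  1  3  3  0
2  0  1  3  1  3
2  1  0  2  1  1
1  2  2  3  0  2
3) 0  1  3  0  0  2
2  2  1  3  3  0
2  0  1  3  1  3
2  1  0  2  1  1
2  2  2  3  0  2
4) 0  1  3  0  0  2
2  2  1  3  3  0
2  0  1  3  1  3
2  1  0  2  1  1
3  2  2  3  0  2
5) 0  1  3  0  0  2
2  2  1  3  3  0
2  0  1  3  1  3
3  1  0  2  1  1
0  3  2  3  0  2
6) 0  1  3  0  0  2
2  2  1  3  3  0
2  0  1  3  1  3
3  1  0  2  1  1
1  3  2  3  0  2

1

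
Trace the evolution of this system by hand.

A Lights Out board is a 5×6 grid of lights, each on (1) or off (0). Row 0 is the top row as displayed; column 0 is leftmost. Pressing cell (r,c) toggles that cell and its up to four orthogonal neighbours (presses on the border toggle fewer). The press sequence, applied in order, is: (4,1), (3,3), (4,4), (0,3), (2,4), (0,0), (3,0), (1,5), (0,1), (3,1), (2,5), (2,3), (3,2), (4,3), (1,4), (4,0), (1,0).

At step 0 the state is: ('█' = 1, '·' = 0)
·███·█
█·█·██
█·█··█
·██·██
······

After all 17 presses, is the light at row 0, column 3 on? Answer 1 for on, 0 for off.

0) ·███·█
█·█·██
█·█··█
·██·██
······
1) ·███·█
█·█·██
█·█··█
··█·██
███···
2) ·███·█
█·█·██
█·██·█
···█·█
████··
3) ·███·█
█·█·██
█·██·█
···███
███·██
4) ·█··██
█·████
█·██·█
···███
███·██
5) ·█··██
█·██·█
█·█·█·
···█·█
███·██
6) █···██
··██·█
█·█·█·
···█·█
███·██
7) █···██
··██·█
··█·█·
██·█·█
·██·██
8) █···█·
··███·
··█·██
██·█·█
·██·██
9) ·██·█·
·████·
··█·██
██·█·█
·██·██
10) ·██·█·
·████·
·██·██
··██·█
··█·██
11) ·██·█·
·█████
·██···
··██··
··█·██
12) ·██·█·
·██·██
·█·██·
··█···
··█·██
13) ·██·█·
·██·██
·████·
·█·█··
····██
14) ·██·█·
·██·██
·████·
·█····
··██·█
15) ·██···
·███··
·███··
·█····
··██·█
16) ·██···
·███··
·███··
██····
████·█
17) ███···
█·██··
████··
██····
████·█

0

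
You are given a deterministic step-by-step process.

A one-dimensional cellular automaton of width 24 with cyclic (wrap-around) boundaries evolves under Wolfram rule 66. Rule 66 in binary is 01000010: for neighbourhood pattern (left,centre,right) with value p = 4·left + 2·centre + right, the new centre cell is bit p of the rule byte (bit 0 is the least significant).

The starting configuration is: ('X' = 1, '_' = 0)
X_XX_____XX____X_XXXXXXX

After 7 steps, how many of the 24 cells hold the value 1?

4

k=0  X_XX_____XX____X_XXXXXXX
k=1  X__X____X_X___X_________
k=2  __X____X_____X_________X
k=3  _X____X_____X_________X_
k=4  X____X_____X_________X__
k=5  ____X_____X_________X__X
k=6  ___X_____X_________X__X_
k=7  __X_____X_________X__X__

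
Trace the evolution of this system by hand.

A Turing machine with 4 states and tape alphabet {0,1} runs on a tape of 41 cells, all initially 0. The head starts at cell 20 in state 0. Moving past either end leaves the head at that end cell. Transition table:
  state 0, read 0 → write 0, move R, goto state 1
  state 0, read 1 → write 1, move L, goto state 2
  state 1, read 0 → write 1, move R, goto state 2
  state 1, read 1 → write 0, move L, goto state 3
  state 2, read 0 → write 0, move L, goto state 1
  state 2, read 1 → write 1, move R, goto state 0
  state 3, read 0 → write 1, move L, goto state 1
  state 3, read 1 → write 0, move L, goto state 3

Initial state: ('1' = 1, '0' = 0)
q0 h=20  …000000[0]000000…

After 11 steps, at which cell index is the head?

21

gen 0: q0 h=20  …000000[0]000000…
gen 1: q1 h=21  …000000[0]000000…
gen 2: q2 h=22  …000001[0]000000…
gen 3: q1 h=21  …000000[1]000000…
gen 4: q3 h=20  …000000[0]000000…
gen 5: q1 h=19  …000000[0]100000…
gen 6: q2 h=20  …000001[1]000000…
gen 7: q0 h=21  …000011[0]000000…
gen 8: q1 h=22  …000110[0]000000…
gen 9: q2 h=23  …001101[0]000000…
gen 10: q1 h=22  …000110[1]000000…
gen 11: q3 h=21  …000011[0]000000…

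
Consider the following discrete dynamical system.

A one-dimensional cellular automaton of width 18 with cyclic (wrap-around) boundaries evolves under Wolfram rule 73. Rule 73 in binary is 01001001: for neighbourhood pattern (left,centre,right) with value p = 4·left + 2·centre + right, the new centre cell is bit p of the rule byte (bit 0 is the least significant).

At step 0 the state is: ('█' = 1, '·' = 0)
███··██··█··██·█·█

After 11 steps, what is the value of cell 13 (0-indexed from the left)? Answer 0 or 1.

0) ███··██··█··██·█·█
1) ··█··██·····██···█
2) ·····██·███·██·█··
3) ████·██·█·█·██···█
4) ···█·██·····██·█·█
5) ·█···██·███·██····
6) ···█·██·█·█·██·███
7) ·█···██·····██·█·█
8) ···█·██·███·██····
9) ██···██·█·█·██·███
10) ·█·█·██·····██·█··
11) ·····██·███·██···█

1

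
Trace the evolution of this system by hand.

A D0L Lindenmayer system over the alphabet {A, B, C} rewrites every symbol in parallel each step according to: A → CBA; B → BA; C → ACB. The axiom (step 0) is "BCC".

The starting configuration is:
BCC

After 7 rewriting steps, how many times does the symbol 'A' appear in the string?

987

t=0: BCC
t=1: BAACBACB
t=2: BACBACBAACBBACBAACBBA
t=3: BACBAACBBACBAACBBACBACBAACBBABACBAACBBACBACBAACBBABACBA
t=4: BACBAACBBACBACBAACBBABACBAACBBACBACBAACBBABACBAACBBACBAACB…CBACBAACBBABACBAACBBACBAACBBACBACBAACBBABACBABACBAACBBACBA  (len 144)
t=5: BACBAACBBACBACBAACBBABACBAACBBACBAACBBACBACBAACBBABACBABAC…AACBBABACBABACBAACBBACBABACBAACBBACBACBAACBBABACBAACBBACBA  (len 377)
t=6: BACBAACBBACBACBAACBBABACBAACBBACBAACBBACBACBAACBBABACBABAC…CBAACBBACBACBAACBBABACBABACBAACBBACBACBAACBBABACBAACBBACBA  (len 987)
t=7: BACBAACBBACBACBAACBBABACBAACBBACBAACBBACBACBAACBBABACBABAC…CBAACBBACBACBAACBBABACBABACBAACBBACBACBAACBBABACBAACBBACBA  (len 2584)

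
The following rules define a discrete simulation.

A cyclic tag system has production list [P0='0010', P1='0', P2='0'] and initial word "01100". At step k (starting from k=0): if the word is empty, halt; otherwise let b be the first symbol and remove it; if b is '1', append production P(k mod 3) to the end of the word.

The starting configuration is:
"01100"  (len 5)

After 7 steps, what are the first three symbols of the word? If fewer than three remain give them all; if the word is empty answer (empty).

gen 0: "01100"  (len 5)
gen 1: "1100"  (len 4)
gen 2: "1000"  (len 4)
gen 3: "0000"  (len 4)
gen 4: "000"  (len 3)
gen 5: "00"  (len 2)
gen 6: "0"  (len 1)
gen 7: (halted — word empty)

(empty)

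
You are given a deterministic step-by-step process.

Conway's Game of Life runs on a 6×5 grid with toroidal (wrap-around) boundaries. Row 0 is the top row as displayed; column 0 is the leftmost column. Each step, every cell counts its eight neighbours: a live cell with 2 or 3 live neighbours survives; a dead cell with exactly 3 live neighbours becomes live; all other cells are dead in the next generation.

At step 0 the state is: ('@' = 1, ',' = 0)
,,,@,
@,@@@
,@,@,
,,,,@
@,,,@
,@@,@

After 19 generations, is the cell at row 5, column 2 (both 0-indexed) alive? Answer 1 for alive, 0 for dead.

0) ,,,@,
@,@@@
,@,@,
,,,,@
@,,,@
,@@,@
1) ,,,,,
@@,,,
,@,,,
,,,@@
,@,,@
,@@,@
2) ,,@,,
@@,,,
,@@,@
,,@@@
,@,,@
,@@@,
3) @,,@,
@,,@,
,,,,@
,,,,@
,@,,@
@@,@,
4) @,,@,
@,,@,
@,,@@
,,,@@
,@@@@
,@,@,
5) @@,@,
@@@@,
@,@,,
,@,,,
,@,,,
,@,,,
6) ,,,@,
,,,@,
@,,@@
@@@,,
@@@,,
,@,,,
7) ,,@,,
,,@@,
@,,@,
,,,,,
,,,,,
@@,,,
8) ,,@@,
,@@@@
,,@@@
,,,,,
,,,,,
,@,,,
9) @,,,@
@@,,,
@@,,@
,,,@,
,,,,,
,,@,,
10) @,,,@
,,,,,
,@@,@
@,,,@
,,,,,
,,,,,
11) ,,,,,
,@,@@
,@,@@
@@,@@
,,,,,
,,,,,
12) ,,,,,
,,,@@
,@,,,
,@,@,
@,,,@
,,,,,
13) ,,,,,
,,,,,
@,,@@
,@@,@
@,,,@
,,,,,
14) ,,,,,
,,,,@
@@@@@
,@@,,
@@,@@
,,,,,
15) ,,,,,
,@@,@
,,,,@
,,,,,
@@,@@
@,,,@
16) ,@,@@
@,,@,
@,,@,
,,,@,
,@,@,
,@,@,
17) ,@,@,
@@,@,
,,@@,
,,,@,
,,,@@
,@,@,
18) ,@,@,
@@,@,
,@,@,
,,,,,
,,,@@
@,,@,
19) ,@,@,
@@,@,
@@,,@
,,@@@
,,,@@
@,,@,

0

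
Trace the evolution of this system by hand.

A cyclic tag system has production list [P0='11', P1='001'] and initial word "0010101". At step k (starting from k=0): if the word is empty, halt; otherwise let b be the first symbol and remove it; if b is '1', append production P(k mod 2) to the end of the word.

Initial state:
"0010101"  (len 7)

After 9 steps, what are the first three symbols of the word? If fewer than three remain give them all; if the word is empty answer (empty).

t=0: "0010101"  (len 7)
t=1: "010101"  (len 6)
t=2: "10101"  (len 5)
t=3: "010111"  (len 6)
t=4: "10111"  (len 5)
t=5: "011111"  (len 6)
t=6: "11111"  (len 5)
t=7: "111111"  (len 6)
t=8: "11111001"  (len 8)
t=9: "111100111"  (len 9)

111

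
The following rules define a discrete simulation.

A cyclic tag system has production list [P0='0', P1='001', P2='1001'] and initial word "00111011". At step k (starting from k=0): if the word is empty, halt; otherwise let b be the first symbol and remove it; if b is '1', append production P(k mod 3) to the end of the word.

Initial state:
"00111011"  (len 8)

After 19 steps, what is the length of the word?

10

0) "00111011"  (len 8)
1) "0111011"  (len 7)
2) "111011"  (len 6)
3) "110111001"  (len 9)
4) "101110010"  (len 9)
5) "01110010001"  (len 11)
6) "1110010001"  (len 10)
7) "1100100010"  (len 10)
8) "100100010001"  (len 12)
9) "001000100011001"  (len 15)
10) "01000100011001"  (len 14)
11) "1000100011001"  (len 13)
12) "0001000110011001"  (len 16)
13) "001000110011001"  (len 15)
14) "01000110011001"  (len 14)
15) "1000110011001"  (len 13)
16) "0001100110010"  (len 13)
17) "001100110010"  (len 12)
18) "01100110010"  (len 11)
19) "1100110010"  (len 10)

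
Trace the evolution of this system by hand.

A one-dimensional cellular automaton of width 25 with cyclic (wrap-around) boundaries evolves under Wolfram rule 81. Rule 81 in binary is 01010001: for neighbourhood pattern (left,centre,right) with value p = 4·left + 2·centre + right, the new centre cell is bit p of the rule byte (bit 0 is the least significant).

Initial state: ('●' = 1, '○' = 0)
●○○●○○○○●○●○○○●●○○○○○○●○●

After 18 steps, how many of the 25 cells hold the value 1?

12

step 0: ●○○●○○○○●○●○○○●●○○○○○○●○●
step 1: ●●○○●●●○○○○●●○○●●●●●●○○○○
step 2: ○●●○○○●●●●○○●●○○○○○○●●●●○
step 3: ○○●●●○○○○●●○○●●●●●●○○○○●●
step 4: ●○○○●●●●○○●●○○○○○○●●●●○○●
step 5: ●●●○○○○●●○○●●●●●●○○○○●●○○
step 6: ○○●●●●○○●●○○○○○○●●●●○○●●○
step 7: ●○○○○●●○○●●●●●●○○○○●●○○●●
step 8: ●●●●○○●●○○○○○○●●●●○○●●○○○
step 9: ○○○●●○○●●●●●●○○○○●●○○●●●○
step 10: ●●○○●●○○○○○○●●●●○○●●○○○●●
step 11: ○●●○○●●●●●●○○○○●●○○●●●○○○
step 12: ○○●●○○○○○○●●●●○○●●○○○●●●●
step 13: ●○○●●●●●●○○○○●●○○●●●○○○○●
step 14: ●●○○○○○○●●●●○○●●○○○●●●●○○
step 15: ○●●●●●●○○○○●●○○●●●○○○○●●○
step 16: ○○○○○○●●●●○○●●○○○●●●●○○●●
step 17: ●●●●●○○○○●●○○●●●○○○○●●○○●
step 18: ○○○○●●●●○○●●○○○●●●●○○●●○○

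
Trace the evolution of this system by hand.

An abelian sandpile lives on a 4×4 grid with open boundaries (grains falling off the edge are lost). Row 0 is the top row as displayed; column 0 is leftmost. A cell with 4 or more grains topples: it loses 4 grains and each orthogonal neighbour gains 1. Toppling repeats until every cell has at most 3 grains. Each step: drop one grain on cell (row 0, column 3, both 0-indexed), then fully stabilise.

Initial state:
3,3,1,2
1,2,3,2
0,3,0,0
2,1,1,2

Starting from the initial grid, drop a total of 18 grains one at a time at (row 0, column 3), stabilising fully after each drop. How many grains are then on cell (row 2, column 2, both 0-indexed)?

3

gen 0: 3,3,1,2
1,2,3,2
0,3,0,0
2,1,1,2
gen 1: 3,3,1,3
1,2,3,2
0,3,0,0
2,1,1,2
gen 2: 3,3,2,0
1,2,3,3
0,3,0,0
2,1,1,2
gen 3: 3,3,2,1
1,2,3,3
0,3,0,0
2,1,1,2
gen 4: 3,3,2,2
1,2,3,3
0,3,0,0
2,1,1,2
gen 5: 3,3,2,3
1,2,3,3
0,3,0,0
2,1,1,2
gen 6: 0,2,1,2
3,1,2,1
1,0,2,1
2,2,1,2
gen 7: 0,2,1,3
3,1,2,1
1,0,2,1
2,2,1,2
gen 8: 0,2,2,0
3,1,2,2
1,0,2,1
2,2,1,2
gen 9: 0,2,2,1
3,1,2,2
1,0,2,1
2,2,1,2
gen 10: 0,2,2,2
3,1,2,2
1,0,2,1
2,2,1,2
gen 11: 0,2,2,3
3,1,2,2
1,0,2,1
2,2,1,2
gen 12: 0,2,3,0
3,1,2,3
1,0,2,1
2,2,1,2
gen 13: 0,2,3,1
3,1,2,3
1,0,2,1
2,2,1,2
gen 14: 0,2,3,2
3,1,2,3
1,0,2,1
2,2,1,2
gen 15: 0,2,3,3
3,1,2,3
1,0,2,1
2,2,1,2
gen 16: 0,3,1,2
3,2,0,1
1,0,3,2
2,2,1,2
gen 17: 0,3,1,3
3,2,0,1
1,0,3,2
2,2,1,2
gen 18: 0,3,2,0
3,2,0,2
1,0,3,2
2,2,1,2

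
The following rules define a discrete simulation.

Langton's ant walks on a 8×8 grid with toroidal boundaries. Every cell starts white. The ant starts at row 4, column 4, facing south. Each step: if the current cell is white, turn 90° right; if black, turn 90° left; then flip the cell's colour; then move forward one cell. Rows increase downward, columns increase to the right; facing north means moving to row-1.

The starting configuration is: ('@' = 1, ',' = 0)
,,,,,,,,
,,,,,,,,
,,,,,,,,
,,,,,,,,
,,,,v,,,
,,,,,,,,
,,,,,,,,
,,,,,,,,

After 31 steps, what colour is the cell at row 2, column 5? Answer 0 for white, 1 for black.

0

[0] ,,,,,,,,
,,,,,,,,
,,,,,,,,
,,,,,,,,
,,,,v,,,
,,,,,,,,
,,,,,,,,
,,,,,,,,
[1] ,,,,,,,,
,,,,,,,,
,,,,,,,,
,,,,,,,,
,,,<@,,,
,,,,,,,,
,,,,,,,,
,,,,,,,,
[2] ,,,,,,,,
,,,,,,,,
,,,,,,,,
,,,^,,,,
,,,@@,,,
,,,,,,,,
,,,,,,,,
,,,,,,,,
[3] ,,,,,,,,
,,,,,,,,
,,,,,,,,
,,,@>,,,
,,,@@,,,
,,,,,,,,
,,,,,,,,
,,,,,,,,
[4] ,,,,,,,,
,,,,,,,,
,,,,,,,,
,,,@@,,,
,,,@v,,,
,,,,,,,,
,,,,,,,,
,,,,,,,,
[5] ,,,,,,,,
,,,,,,,,
,,,,,,,,
,,,@@,,,
,,,@,>,,
,,,,,,,,
,,,,,,,,
,,,,,,,,
[6] ,,,,,,,,
,,,,,,,,
,,,,,,,,
,,,@@,,,
,,,@,@,,
,,,,,v,,
,,,,,,,,
,,,,,,,,
[7] ,,,,,,,,
,,,,,,,,
,,,,,,,,
,,,@@,,,
,,,@,@,,
,,,,<@,,
,,,,,,,,
,,,,,,,,
[8] ,,,,,,,,
,,,,,,,,
,,,,,,,,
,,,@@,,,
,,,@^@,,
,,,,@@,,
,,,,,,,,
,,,,,,,,
[9] ,,,,,,,,
,,,,,,,,
,,,,,,,,
,,,@@,,,
,,,@@>,,
,,,,@@,,
,,,,,,,,
,,,,,,,,
[10] ,,,,,,,,
,,,,,,,,
,,,,,,,,
,,,@@^,,
,,,@@,,,
,,,,@@,,
,,,,,,,,
,,,,,,,,
[11] ,,,,,,,,
,,,,,,,,
,,,,,,,,
,,,@@@>,
,,,@@,,,
,,,,@@,,
,,,,,,,,
,,,,,,,,
[12] ,,,,,,,,
,,,,,,,,
,,,,,,,,
,,,@@@@,
,,,@@,v,
,,,,@@,,
,,,,,,,,
,,,,,,,,
[13] ,,,,,,,,
,,,,,,,,
,,,,,,,,
,,,@@@@,
,,,@@<@,
,,,,@@,,
,,,,,,,,
,,,,,,,,
[14] ,,,,,,,,
,,,,,,,,
,,,,,,,,
,,,@@^@,
,,,@@@@,
,,,,@@,,
,,,,,,,,
,,,,,,,,
[15] ,,,,,,,,
,,,,,,,,
,,,,,,,,
,,,@<,@,
,,,@@@@,
,,,,@@,,
,,,,,,,,
,,,,,,,,
[16] ,,,,,,,,
,,,,,,,,
,,,,,,,,
,,,@,,@,
,,,@v@@,
,,,,@@,,
,,,,,,,,
,,,,,,,,
[17] ,,,,,,,,
,,,,,,,,
,,,,,,,,
,,,@,,@,
,,,@,>@,
,,,,@@,,
,,,,,,,,
,,,,,,,,
[18] ,,,,,,,,
,,,,,,,,
,,,,,,,,
,,,@,^@,
,,,@,,@,
,,,,@@,,
,,,,,,,,
,,,,,,,,
[19] ,,,,,,,,
,,,,,,,,
,,,,,,,,
,,,@,@>,
,,,@,,@,
,,,,@@,,
,,,,,,,,
,,,,,,,,
[20] ,,,,,,,,
,,,,,,,,
,,,,,,^,
,,,@,@,,
,,,@,,@,
,,,,@@,,
,,,,,,,,
,,,,,,,,
[21] ,,,,,,,,
,,,,,,,,
,,,,,,@>
,,,@,@,,
,,,@,,@,
,,,,@@,,
,,,,,,,,
,,,,,,,,
[22] ,,,,,,,,
,,,,,,,,
,,,,,,@@
,,,@,@,v
,,,@,,@,
,,,,@@,,
,,,,,,,,
,,,,,,,,
[23] ,,,,,,,,
,,,,,,,,
,,,,,,@@
,,,@,@<@
,,,@,,@,
,,,,@@,,
,,,,,,,,
,,,,,,,,
[24] ,,,,,,,,
,,,,,,,,
,,,,,,^@
,,,@,@@@
,,,@,,@,
,,,,@@,,
,,,,,,,,
,,,,,,,,
[25] ,,,,,,,,
,,,,,,,,
,,,,,<,@
,,,@,@@@
,,,@,,@,
,,,,@@,,
,,,,,,,,
,,,,,,,,
[26] ,,,,,,,,
,,,,,^,,
,,,,,@,@
,,,@,@@@
,,,@,,@,
,,,,@@,,
,,,,,,,,
,,,,,,,,
[27] ,,,,,,,,
,,,,,@>,
,,,,,@,@
,,,@,@@@
,,,@,,@,
,,,,@@,,
,,,,,,,,
,,,,,,,,
[28] ,,,,,,,,
,,,,,@@,
,,,,,@v@
,,,@,@@@
,,,@,,@,
,,,,@@,,
,,,,,,,,
,,,,,,,,
[29] ,,,,,,,,
,,,,,@@,
,,,,,<@@
,,,@,@@@
,,,@,,@,
,,,,@@,,
,,,,,,,,
,,,,,,,,
[30] ,,,,,,,,
,,,,,@@,
,,,,,,@@
,,,@,v@@
,,,@,,@,
,,,,@@,,
,,,,,,,,
,,,,,,,,
[31] ,,,,,,,,
,,,,,@@,
,,,,,,@@
,,,@,,>@
,,,@,,@,
,,,,@@,,
,,,,,,,,
,,,,,,,,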